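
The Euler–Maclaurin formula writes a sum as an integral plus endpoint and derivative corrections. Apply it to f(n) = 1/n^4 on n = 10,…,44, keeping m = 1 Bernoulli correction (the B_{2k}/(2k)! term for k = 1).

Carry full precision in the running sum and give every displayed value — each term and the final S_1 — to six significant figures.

The integral term ∫_10^44 1/x^4 dx = 0.000329420.
Boundary: ½(f(10) + f(44)) = ½(0.000100000 + 2.66802e-07) = 5.01334e-05.
So far: 0.000379554.
Order-1 term: 1/12 · (-2.42547e-08 − (-4.00000e-05)) = 3.33131e-06.

S_1 ≈ 0.000382885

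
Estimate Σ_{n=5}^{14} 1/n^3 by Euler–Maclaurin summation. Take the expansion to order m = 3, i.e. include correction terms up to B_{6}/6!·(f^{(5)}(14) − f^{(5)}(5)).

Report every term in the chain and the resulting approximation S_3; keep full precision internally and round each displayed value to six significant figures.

S_3 ≈ 0.0220196

∫_5^14 1/x^3 dx evaluates to 0.0174490.
Endpoint term: (f(5) + f(14))/2 = (0.00800000 + 0.000364431)/2 = 0.00418222.
Running total after boundary: 0.0216312.
Correction k=1: B_{2}/2! · (f^{(1)}(14) − f^{(1)}(5)) = 1/12 · (-7.80925e-05 − (-0.00480000)) = 0.000393492.
After k=1: 0.0220247.
Correction k=2: B_{4}/4! · (f^{(3)}(14) − f^{(3)}(5)) = −1/720 · (-7.96862e-06 − (-0.00384000)) = -5.32227e-06.
After k=2: 0.0220194.
Correction k=3: B_{6}/6! · (f^{(5)}(14) − f^{(5)}(5)) = 1/30240 · (-1.70756e-06 − (-0.00645120)) = 2.13277e-07.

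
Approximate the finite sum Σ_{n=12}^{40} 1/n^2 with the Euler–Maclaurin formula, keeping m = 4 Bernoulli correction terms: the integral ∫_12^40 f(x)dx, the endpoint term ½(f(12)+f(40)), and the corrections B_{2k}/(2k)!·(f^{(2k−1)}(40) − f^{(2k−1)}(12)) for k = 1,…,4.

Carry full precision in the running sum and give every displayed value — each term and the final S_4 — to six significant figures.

S_4 ≈ 0.0622118

Integral: ∫_12^40 1/x^2 dx = 0.0583333.
½[f(12) + f(40)] = ½[0.00694444 + 0.000625000] = 0.00378472.
Integral + boundary = 0.0621181.
Correction k=1: B_{2}/2! · (f^{(1)}(40) − f^{(1)}(12)) = 1/12 · (-3.12500e-05 − (-0.00115741)) = 9.38465e-05.
Partial sum through k=1: 0.0622119.
Correction k=2: B_{4}/4! · (f^{(3)}(40) − f^{(3)}(12)) = −1/720 · (-2.34375e-07 − (-9.64506e-05)) = -1.33634e-07.
Partial sum through k=2: 0.0622118.
Correction k=3: B_{6}/6! · (f^{(5)}(40) − f^{(5)}(12)) = 1/30240 · (-4.39453e-09 − (-2.00939e-05)) = 6.64335e-10.
Partial sum through k=3: 0.0622118.
Correction k=4: B_{8}/8! · (f^{(7)}(40) − f^{(7)}(12)) = −1/1209600 · (-1.53809e-10 − (-7.81429e-06)) = -6.46010e-12.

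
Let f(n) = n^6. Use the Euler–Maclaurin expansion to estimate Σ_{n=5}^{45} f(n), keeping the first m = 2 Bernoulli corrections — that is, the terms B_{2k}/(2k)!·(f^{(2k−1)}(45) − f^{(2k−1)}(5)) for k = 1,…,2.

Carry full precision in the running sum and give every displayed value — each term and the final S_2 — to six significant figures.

S_2 ≈ 5.76255e+10

∫_5^45 x^6 dx evaluates to 5.33813e+10.
Endpoint term: (f(5) + f(45))/2 = (15625.0 + 8.30377e+09)/2 = 4.15189e+09.
Running total after boundary: 5.75332e+10.
Order-1 term: 1/12 · (1.10717e+09 − 18750.0) = 9.22625e+07.
After k=1: 5.76255e+10.
Order-2 term: −1/720 · (1.09350e+07 − 15000.0) = -15166.7.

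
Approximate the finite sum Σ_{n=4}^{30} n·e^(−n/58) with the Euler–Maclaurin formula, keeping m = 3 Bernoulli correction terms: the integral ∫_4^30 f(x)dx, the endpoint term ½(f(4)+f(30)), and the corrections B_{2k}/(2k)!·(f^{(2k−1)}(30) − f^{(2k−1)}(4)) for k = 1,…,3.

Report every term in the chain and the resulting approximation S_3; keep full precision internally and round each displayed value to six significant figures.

S_3 ≈ 324.304

Integral: ∫_4^30 x·e^(−x/58) dx = 313.543.
Endpoint term: (f(4) + f(30))/2 = (3.73344 + 17.8849)/2 = 10.8092.
Integral + boundary = 324.352.
Order-1 term: 1/12 · (0.287803 − 0.868989) = -0.0484322.
Partial sum through k=1: 324.304.
Order-2 term: −1/720 · (0.000439991 − 0.000813230) = 5.18389e-07.
Partial sum through k=2: 324.304.
Order-3 term: 1/30240 · (2.36156e-07 − 4.06701e-07) = -5.63971e-12.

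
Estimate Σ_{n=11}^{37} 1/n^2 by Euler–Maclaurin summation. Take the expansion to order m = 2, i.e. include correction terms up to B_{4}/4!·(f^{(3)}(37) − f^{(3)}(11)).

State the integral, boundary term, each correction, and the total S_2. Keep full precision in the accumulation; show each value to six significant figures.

Integral: ∫_11^37 1/x^2 dx = 0.0638821.
½[f(11) + f(37)] = ½[0.00826446 + 0.000730460] = 0.00449746.
So far: 0.0683795.
Order-1 term: 1/12 · (-3.94843e-05 − (-0.00150263)) = 0.000121929.
Running total after k=1: 0.0685015.
Order-2 term: −1/720 · (-3.46101e-07 − (-0.000149021)) = -2.06493e-07.

S_2 ≈ 0.0685012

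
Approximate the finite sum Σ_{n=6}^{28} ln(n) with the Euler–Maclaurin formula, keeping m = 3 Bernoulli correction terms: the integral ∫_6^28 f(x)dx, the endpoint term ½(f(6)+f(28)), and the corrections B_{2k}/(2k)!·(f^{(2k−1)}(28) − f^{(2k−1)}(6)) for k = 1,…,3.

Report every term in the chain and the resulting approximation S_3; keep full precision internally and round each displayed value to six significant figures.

The integral term ∫_6^28 ln(x) dx = 60.5512.
½[f(6) + f(28)] = ½[1.79176 + 3.33220] = 2.56198.
Integral + boundary = 63.1132.
k=1: B_{2}/(2)! × [f^{(1)}(28) − f^{(1)}(6)] = 1/12 × (0.0357143 − 0.166667) = -0.0109127.
Partial sum through k=1: 63.1022.
k=2: B_{4}/(4)! × [f^{(3)}(28) − f^{(3)}(6)] = −1/720 × (9.11079e-05 − 0.00925926) = 1.27335e-05.
Partial sum through k=2: 63.1023.
k=3: B_{6}/(6)! × [f^{(5)}(28) − f^{(5)}(6)] = 1/30240 × (1.39451e-06 − 0.00308642) = -1.02018e-07.

S_3 ≈ 63.1023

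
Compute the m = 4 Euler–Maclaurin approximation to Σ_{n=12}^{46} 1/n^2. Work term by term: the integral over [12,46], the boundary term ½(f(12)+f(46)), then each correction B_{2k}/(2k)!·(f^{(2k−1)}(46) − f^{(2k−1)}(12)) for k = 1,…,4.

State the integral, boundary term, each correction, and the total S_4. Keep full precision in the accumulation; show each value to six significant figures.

S_4 ≈ 0.0653973

Integral: ∫_12^46 1/x^2 dx = 0.0615942.
½[f(12) + f(46)] = ½[0.00694444 + 0.000472590] = 0.00370852.
Running total after boundary: 0.0653027.
Order-1 term: 1/12 · (-2.05474e-05 − (-0.00115741)) = 9.47383e-05.
After k=1: 0.0653975.
Order-2 term: −1/720 · (-1.16526e-07 − (-9.64506e-05)) = -1.33797e-07.
After k=2: 0.0653973.
Order-3 term: 1/30240 · (-1.65207e-09 − (-2.00939e-05)) = 6.64425e-10.
After k=3: 0.0653973.
Order-4 term: −1/1209600 · (-4.37220e-11 − (-7.81429e-06)) = -6.46019e-12.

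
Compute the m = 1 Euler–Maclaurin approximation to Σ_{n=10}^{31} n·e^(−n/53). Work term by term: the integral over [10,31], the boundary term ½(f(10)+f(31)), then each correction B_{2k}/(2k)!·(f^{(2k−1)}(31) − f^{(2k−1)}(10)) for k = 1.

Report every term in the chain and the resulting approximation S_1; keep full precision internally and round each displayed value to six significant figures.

S_1 ≈ 297.136

The integral term ∫_10^31 x·e^(−x/53) dx = 284.397.
½[f(10) + f(31)] = ½[8.28052 + 17.2719] = 12.7762.
Running total after boundary: 297.173.
k=1: B_{2}/(2)! × [f^{(1)}(31) − f^{(1)}(10)] = 1/12 × (0.231273 − 0.671816) = -0.0367119.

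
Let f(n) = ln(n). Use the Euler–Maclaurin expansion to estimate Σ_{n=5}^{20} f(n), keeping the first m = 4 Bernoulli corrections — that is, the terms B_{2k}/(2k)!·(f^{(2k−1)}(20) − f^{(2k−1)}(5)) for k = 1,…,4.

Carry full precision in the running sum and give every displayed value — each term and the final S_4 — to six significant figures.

S_4 ≈ 39.1576

Integral: ∫_5^20 ln(x) dx = 36.8675.
Endpoint term: (f(5) + f(20))/2 = (1.60944 + 2.99573)/2 = 2.30259.
So far: 39.1700.
Correction k=1: B_{2}/2! · (f^{(1)}(20) − f^{(1)}(5)) = 1/12 · (0.0500000 − 0.200000) = -0.0125000.
After k=1: 39.1575.
Correction k=2: B_{4}/4! · (f^{(3)}(20) − f^{(3)}(5)) = −1/720 · (0.000250000 − 0.0160000) = 2.18750e-05.
After k=2: 39.1576.
Correction k=3: B_{6}/6! · (f^{(5)}(20) − f^{(5)}(5)) = 1/30240 · (7.50000e-06 − 0.00768000) = -2.53720e-07.
After k=3: 39.1576.
Correction k=4: B_{8}/8! · (f^{(7)}(20) − f^{(7)}(5)) = −1/1209600 · (5.62500e-07 − 0.00921600) = 7.61858e-09.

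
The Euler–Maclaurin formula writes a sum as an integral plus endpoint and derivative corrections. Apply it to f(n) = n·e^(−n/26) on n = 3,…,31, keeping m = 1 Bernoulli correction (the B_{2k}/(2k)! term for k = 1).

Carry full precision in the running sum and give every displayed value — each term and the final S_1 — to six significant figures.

The integral term ∫_3^31 x·e^(−x/26) dx = 222.015.
Boundary: ½(f(3) + f(31)) = ½(2.67307 + 9.40912) = 6.04110.
So far: 228.056.
Order-1 term: 1/12 · (-0.0583692 − 0.788213) = -0.0705485.

S_1 ≈ 227.985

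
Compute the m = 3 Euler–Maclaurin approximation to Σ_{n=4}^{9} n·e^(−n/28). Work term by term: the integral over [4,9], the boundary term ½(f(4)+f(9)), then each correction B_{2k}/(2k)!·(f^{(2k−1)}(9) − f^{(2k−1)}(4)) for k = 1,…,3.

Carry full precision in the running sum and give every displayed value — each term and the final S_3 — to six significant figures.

∫_4^9 x·e^(−x/28) dx evaluates to 25.5061.
½[f(4) + f(9)] = ½[3.46751 + 6.52601] = 4.99676.
So far: 30.5029.
k=1: B_{2}/(2)! × [f^{(1)}(9) − f^{(1)}(4)] = 1/12 × (0.492041 − 0.743038) = -0.0209165.
Partial sum through k=1: 30.4820.
k=2: B_{4}/(4)! × [f^{(3)}(9) − f^{(3)}(4)] = −1/720 × (0.00247738 − 0.00315918) = 9.46940e-07.
Partial sum through k=2: 30.4820.
k=3: B_{6}/(6)! × [f^{(5)}(9) − f^{(5)}(4)] = 1/30240 × (5.51933e-06 − 6.85025e-06) = -4.40120e-11.

S_3 ≈ 30.4820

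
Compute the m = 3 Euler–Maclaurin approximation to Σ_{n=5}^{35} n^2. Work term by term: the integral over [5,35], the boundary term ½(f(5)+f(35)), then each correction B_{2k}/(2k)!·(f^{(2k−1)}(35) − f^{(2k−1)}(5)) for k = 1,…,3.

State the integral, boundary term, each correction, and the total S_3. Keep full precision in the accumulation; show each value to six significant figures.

S_3 ≈ 14880.0

∫_5^35 x^2 dx evaluates to 14250.0.
Boundary: ½(f(5) + f(35)) = ½(25.0000 + 1225.00) = 625.000.
Running total after boundary: 14875.0.
Correction k=1: B_{2}/2! · (f^{(1)}(35) − f^{(1)}(5)) = 1/12 · (70.0000 − 10.0000) = 5.00000.
After k=1: 14880.0.
Correction k=2: B_{4}/4! · (f^{(3)}(35) − f^{(3)}(5)) = −1/720 · (0.00000 − 0.00000) = 0.00000.
After k=2: 14880.0.
Correction k=3: B_{6}/6! · (f^{(5)}(35) − f^{(5)}(5)) = 1/30240 · (0.00000 − 0.00000) = 0.00000.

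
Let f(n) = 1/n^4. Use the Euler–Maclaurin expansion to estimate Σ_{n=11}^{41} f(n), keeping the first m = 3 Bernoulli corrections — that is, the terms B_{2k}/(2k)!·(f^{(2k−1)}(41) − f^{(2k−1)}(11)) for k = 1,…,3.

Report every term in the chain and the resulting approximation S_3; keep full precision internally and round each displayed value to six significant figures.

The integral term ∫_11^41 1/x^4 dx = 0.000245602.
½[f(11) + f(41)] = ½[6.83013e-05 + 3.53887e-07] = 3.43276e-05.
Running total after boundary: 0.000279929.
Order-1 term: 1/12 · (-3.45256e-08 − (-2.48369e-05)) = 2.06686e-06.
Partial sum through k=1: 0.000281996.
Order-2 term: −1/720 · (-6.16161e-10 − (-6.15790e-06)) = -8.55178e-09.
Partial sum through k=2: 0.000281988.
Order-3 term: 1/30240 · (-2.05265e-11 − (-2.84994e-06)) = 9.42432e-11.

S_3 ≈ 0.000281988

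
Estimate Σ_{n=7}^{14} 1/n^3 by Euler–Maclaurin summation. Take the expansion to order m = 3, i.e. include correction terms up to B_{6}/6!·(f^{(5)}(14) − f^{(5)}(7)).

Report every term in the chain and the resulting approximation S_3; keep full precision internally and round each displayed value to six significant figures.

S_3 ≈ 0.00938994

Integral: ∫_7^14 1/x^3 dx = 0.00765306.
½[f(7) + f(14)] = ½[0.00291545 + 0.000364431] = 0.00163994.
So far: 0.00929300.
Correction k=1: B_{2}/2! · (f^{(1)}(14) − f^{(1)}(7)) = 1/12 · (-7.80925e-05 − (-0.00124948)) = 9.76156e-05.
After k=1: 0.00939062.
Correction k=2: B_{4}/4! · (f^{(3)}(14) − f^{(3)}(7)) = −1/720 · (-7.96862e-06 − (-0.000509992)) = -6.97254e-07.
After k=2: 0.00938992.
Correction k=3: B_{6}/6! · (f^{(5)}(14) − f^{(5)}(7)) = 1/30240 · (-1.70756e-06 − (-0.000437136)) = 1.43991e-08.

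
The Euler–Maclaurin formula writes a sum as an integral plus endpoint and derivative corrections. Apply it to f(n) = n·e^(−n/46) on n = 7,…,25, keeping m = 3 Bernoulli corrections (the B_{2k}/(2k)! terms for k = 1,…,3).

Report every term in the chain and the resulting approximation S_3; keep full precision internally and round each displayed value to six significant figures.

∫_7^25 x·e^(−x/46) dx evaluates to 197.202.
Boundary: ½(f(7) + f(25)) = ½(6.01187 + 14.5181) = 10.2650.
Integral + boundary = 207.467.
Correction k=1: B_{2}/2! · (f^{(1)}(25) − f^{(1)}(7)) = 1/12 · (0.265114 − 0.728146) = -0.0385860.
After k=1: 207.428.
Correction k=2: B_{4}/4! · (f^{(3)}(25) − f^{(3)}(7)) = −1/720 · (0.000674179 − 0.00115587) = 6.69017e-07.
After k=2: 207.428.
Correction k=3: B_{6}/6! · (f^{(5)}(25) − f^{(5)}(7)) = 1/30240 · (5.78010e-07 − 9.29881e-07) = -1.16360e-11.

S_3 ≈ 207.428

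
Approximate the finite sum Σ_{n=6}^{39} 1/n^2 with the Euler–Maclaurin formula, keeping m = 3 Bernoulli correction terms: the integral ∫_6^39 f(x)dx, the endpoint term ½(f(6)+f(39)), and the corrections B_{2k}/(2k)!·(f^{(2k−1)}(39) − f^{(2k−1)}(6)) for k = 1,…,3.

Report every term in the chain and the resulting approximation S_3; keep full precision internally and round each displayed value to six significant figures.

S_3 ≈ 0.156008

∫_6^39 1/x^2 dx evaluates to 0.141026.
Endpoint term: (f(6) + f(39))/2 = (0.0277778 + 0.000657462)/2 = 0.0142176.
Integral + boundary = 0.155243.
k=1: B_{2}/(2)! × [f^{(1)}(39) − f^{(1)}(6)] = 1/12 × (-3.37160e-05 − (-0.00925926)) = 0.000768795.
Partial sum through k=1: 0.156012.
k=2: B_{4}/(4)! × [f^{(3)}(39) − f^{(3)}(6)] = −1/720 × (-2.66004e-07 − (-0.00308642)) = -4.28632e-06.
Partial sum through k=2: 0.156008.
k=3: B_{6}/(6)! × [f^{(5)}(39) − f^{(5)}(6)] = 1/30240 × (-5.24663e-09 − (-0.00257202)) = 8.50533e-08.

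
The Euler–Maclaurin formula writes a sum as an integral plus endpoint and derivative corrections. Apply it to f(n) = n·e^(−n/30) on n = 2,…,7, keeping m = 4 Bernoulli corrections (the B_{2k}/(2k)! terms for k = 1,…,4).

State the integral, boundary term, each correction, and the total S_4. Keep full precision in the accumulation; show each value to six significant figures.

The integral term ∫_2^7 x·e^(−x/30) dx = 19.0893.
½[f(2) + f(7)] = ½[1.87101 + 5.54323] = 3.70712.
So far: 22.7964.
Order-1 term: 1/12 · (0.607115 − 0.873140) = -0.0221687.
Running total after k=1: 22.7742.
Order-2 term: −1/720 · (0.00243433 − 0.00304906) = 8.53795e-07.
Running total after k=2: 22.7742.
Order-3 term: 1/30240 · (4.66009e-06 − 5.69774e-06) = -3.43137e-11.
Running total after k=3: 22.7742.
Order-4 term: −1/1209600 · (7.35042e-09 − 8.89737e-09) = 1.27890e-15.

S_4 ≈ 22.7742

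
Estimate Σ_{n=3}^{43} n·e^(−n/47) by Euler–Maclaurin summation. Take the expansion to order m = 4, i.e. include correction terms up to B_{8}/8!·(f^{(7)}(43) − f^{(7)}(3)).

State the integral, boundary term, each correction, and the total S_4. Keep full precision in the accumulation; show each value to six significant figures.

S_4 ≈ 520.270

The integral term ∫_3^43 x·e^(−x/47) dx = 510.321.
Boundary: ½(f(3) + f(43)) = ½(2.81449 + 17.2240) = 10.0193.
So far: 520.341.
Order-1 term: 1/12 · (0.0340901 − 0.878282) = -0.0703493.
Running total after k=1: 520.270.
Order-2 term: −1/720 · (0.000378094 − 0.00124699) = 1.20681e-06.
Running total after k=2: 520.270.
Order-3 term: 1/30240 · (3.35335e-07 − 9.49025e-07) = -2.02940e-11.
Running total after k=3: 520.270.
Order-4 term: −1/1209600 · (2.26125e-10 − 6.03687e-10) = 3.12138e-16.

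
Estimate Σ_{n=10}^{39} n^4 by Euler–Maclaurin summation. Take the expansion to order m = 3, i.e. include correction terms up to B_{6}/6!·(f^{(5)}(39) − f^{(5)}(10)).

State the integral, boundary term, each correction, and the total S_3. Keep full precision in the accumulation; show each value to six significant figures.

Integral: ∫_10^39 x^4 dx = 1.80248e+07.
½[f(10) + f(39)] = ½[10000.0 + 2.31344e+06] = 1.16172e+06.
Integral + boundary = 1.91866e+07.
Order-1 term: 1/12 · (237276 − 4000.00) = 19439.7.
Partial sum through k=1: 1.92060e+07.
Order-2 term: −1/720 · (936.000 − 240.000) = -0.966667.
Partial sum through k=2: 1.92060e+07.
Order-3 term: 1/30240 · (0.00000 − 0.00000) = 0.00000.

S_3 ≈ 1.92060e+07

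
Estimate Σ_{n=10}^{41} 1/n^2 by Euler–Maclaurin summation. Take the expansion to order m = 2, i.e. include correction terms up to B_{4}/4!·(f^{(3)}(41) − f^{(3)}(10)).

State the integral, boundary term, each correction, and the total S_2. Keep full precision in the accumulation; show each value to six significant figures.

S_2 ≈ 0.0810711

Integral: ∫_10^41 1/x^2 dx = 0.0756098.
½[f(10) + f(41)] = ½[0.0100000 + 0.000594884] = 0.00529744.
Running total after boundary: 0.0809072.
k=1: B_{2}/(2)! × [f^{(1)}(41) − f^{(1)}(10)] = 1/12 × (-2.90187e-05 − (-0.00200000)) = 0.000164248.
After k=1: 0.0810714.
k=2: B_{4}/(4)! × [f^{(3)}(41) − f^{(3)}(10)] = −1/720 × (-2.07153e-07 − (-0.000240000)) = -3.33046e-07.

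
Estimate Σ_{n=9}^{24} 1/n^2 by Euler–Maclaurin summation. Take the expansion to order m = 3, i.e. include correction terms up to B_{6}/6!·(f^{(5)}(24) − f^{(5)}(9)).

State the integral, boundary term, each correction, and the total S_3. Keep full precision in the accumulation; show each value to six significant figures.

S_3 ≈ 0.0767014

∫_9^24 1/x^2 dx evaluates to 0.0694444.
Boundary: ½(f(9) + f(24)) = ½(0.0123457 + 0.00173611) = 0.00704090.
Running total after boundary: 0.0764853.
Correction k=1: B_{2}/2! · (f^{(1)}(24) − f^{(1)}(9)) = 1/12 · (-0.000144676 − (-0.00274348)) = 0.000216567.
After k=1: 0.0767019.
Correction k=2: B_{4}/4! · (f^{(3)}(24) − f^{(3)}(9)) = −1/720 · (-3.01408e-06 − (-0.000406442)) = -5.60317e-07.
After k=2: 0.0767013.
Correction k=3: B_{6}/6! · (f^{(5)}(24) − f^{(5)}(9)) = 1/30240 · (-1.56983e-07 − (-0.000150534)) = 4.97279e-09.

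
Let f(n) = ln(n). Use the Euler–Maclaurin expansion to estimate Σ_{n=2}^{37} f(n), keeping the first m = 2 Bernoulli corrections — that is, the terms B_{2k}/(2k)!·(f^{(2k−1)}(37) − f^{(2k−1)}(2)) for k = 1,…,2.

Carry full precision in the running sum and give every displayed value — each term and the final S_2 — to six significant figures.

The integral term ∫_2^37 ln(x) dx = 97.2177.
½[f(2) + f(37)] = ½[0.693147 + 3.61092] = 2.15203.
So far: 99.3697.
Correction k=1: B_{2}/2! · (f^{(1)}(37) − f^{(1)}(2)) = 1/12 · (0.0270270 − 0.500000) = -0.0394144.
Running total after k=1: 99.3303.
Correction k=2: B_{4}/4! · (f^{(3)}(37) − f^{(3)}(2)) = −1/720 · (3.94843e-05 − 0.250000) = 0.000347167.

S_2 ≈ 99.3306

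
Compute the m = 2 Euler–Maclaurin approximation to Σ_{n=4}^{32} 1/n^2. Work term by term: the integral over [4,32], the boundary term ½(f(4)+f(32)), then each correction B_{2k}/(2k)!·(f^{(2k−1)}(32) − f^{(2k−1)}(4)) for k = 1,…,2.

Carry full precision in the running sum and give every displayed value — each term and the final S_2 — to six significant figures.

S_2 ≈ 0.253055

Integral: ∫_4^32 1/x^2 dx = 0.218750.
Endpoint term: (f(4) + f(32))/2 = (0.0625000 + 0.000976562)/2 = 0.0317383.
So far: 0.250488.
k=1: B_{2}/(2)! × [f^{(1)}(32) − f^{(1)}(4)] = 1/12 × (-6.10352e-05 − (-0.0312500)) = 0.00259908.
After k=1: 0.253087.
k=2: B_{4}/(4)! × [f^{(3)}(32) − f^{(3)}(4)] = −1/720 × (-7.15256e-07 − (-0.0234375)) = -3.25511e-05.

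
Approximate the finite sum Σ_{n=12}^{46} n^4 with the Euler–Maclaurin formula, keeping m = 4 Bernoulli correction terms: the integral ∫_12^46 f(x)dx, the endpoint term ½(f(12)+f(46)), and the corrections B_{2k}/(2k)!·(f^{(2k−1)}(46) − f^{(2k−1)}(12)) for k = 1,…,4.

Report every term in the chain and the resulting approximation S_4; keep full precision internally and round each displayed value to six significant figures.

S_4 ≈ 4.34238e+07

The integral term ∫_12^46 x^4 dx = 4.11428e+07.
Boundary: ½(f(12) + f(46)) = ½(20736.0 + 4.47746e+06) = 2.24910e+06.
So far: 4.33919e+07.
k=1: B_{2}/(2)! × [f^{(1)}(46) − f^{(1)}(12)] = 1/12 × (389344 − 6912.00) = 31869.3.
Running total after k=1: 4.34238e+07.
k=2: B_{4}/(4)! × [f^{(3)}(46) − f^{(3)}(12)] = −1/720 × (1104.00 − 288.000) = -1.13333.
Running total after k=2: 4.34238e+07.
k=3: B_{6}/(6)! × [f^{(5)}(46) − f^{(5)}(12)] = 1/30240 × (0.00000 − 0.00000) = 0.00000.
Running total after k=3: 4.34238e+07.
k=4: B_{8}/(8)! × [f^{(7)}(46) − f^{(7)}(12)] = −1/1209600 × (0.00000 − 0.00000) = 0.00000.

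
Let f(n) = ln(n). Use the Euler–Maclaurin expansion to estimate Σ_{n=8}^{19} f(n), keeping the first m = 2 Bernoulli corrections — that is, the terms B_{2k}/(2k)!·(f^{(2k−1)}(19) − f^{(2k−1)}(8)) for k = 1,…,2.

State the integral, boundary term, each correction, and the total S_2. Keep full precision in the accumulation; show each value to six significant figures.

Integral: ∫_8^19 ln(x) dx = 28.3088.
Boundary: ½(f(8) + f(19)) = ½(2.07944 + 2.94444) = 2.51194.
Running total after boundary: 30.8207.
Correction k=1: B_{2}/2! · (f^{(1)}(19) − f^{(1)}(8)) = 1/12 · (0.0526316 − 0.125000) = -0.00603070.
Running total after k=1: 30.8147.
Correction k=2: B_{4}/4! · (f^{(3)}(19) − f^{(3)}(8)) = −1/720 · (0.000291588 − 0.00390625) = 5.02036e-06.

S_2 ≈ 30.8147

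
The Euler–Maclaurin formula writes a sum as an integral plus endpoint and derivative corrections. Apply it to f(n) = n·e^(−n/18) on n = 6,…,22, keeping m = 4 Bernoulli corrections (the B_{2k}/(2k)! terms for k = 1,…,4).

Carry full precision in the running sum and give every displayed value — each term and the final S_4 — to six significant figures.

The integral term ∫_6^22 x·e^(−x/18) dx = 97.4476.
Endpoint term: (f(6) + f(22))/2 = (4.29919 + 6.48065)/2 = 5.38992.
Integral + boundary = 102.838.
Order-1 term: 1/12 · (-0.0654611 − 0.477688) = -0.0452624.
Partial sum through k=1: 102.792.
Order-2 term: −1/720 · (0.00161632 − 0.00589738) = 5.94591e-06.
Partial sum through k=2: 102.792.
Order-3 term: 1/30240 · (1.06009e-05 − 3.18531e-05) = -7.02786e-10.
Partial sum through k=3: 102.792.
Order-4 term: −1/1209600 · (5.00405e-08 − 1.40446e-07) = 7.47399e-14.

S_4 ≈ 102.792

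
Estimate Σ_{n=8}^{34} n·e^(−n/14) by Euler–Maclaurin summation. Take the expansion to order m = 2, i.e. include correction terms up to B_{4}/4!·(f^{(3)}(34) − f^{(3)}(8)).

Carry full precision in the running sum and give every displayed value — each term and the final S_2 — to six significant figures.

S_2 ≈ 118.415

The integral term ∫_8^34 x·e^(−x/14) dx = 114.688.
Boundary: ½(f(8) + f(34)) = ½(4.51774 + 2.99753) = 3.75764.
So far: 118.445.
Order-1 term: 1/12 · (-0.125947 − 0.242022) = -0.0306641.
After k=1: 118.415.
Order-2 term: −1/720 · (0.000257034 − 0.00699724) = 9.36139e-06.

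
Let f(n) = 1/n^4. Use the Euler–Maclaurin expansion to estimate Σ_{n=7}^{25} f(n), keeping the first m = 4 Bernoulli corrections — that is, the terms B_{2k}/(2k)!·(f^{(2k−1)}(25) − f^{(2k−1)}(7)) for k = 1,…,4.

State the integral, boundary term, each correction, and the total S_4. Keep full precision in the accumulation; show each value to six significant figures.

The integral term ∫_7^25 1/x^4 dx = 0.000950484.
Endpoint term: (f(7) + f(25))/2 = (0.000416493 + 2.56000e-06)/2 = 0.000209527.
Running total after boundary: 0.00116001.
Order-1 term: 1/12 · (-4.09600e-07 − (-0.000237996)) = 1.97989e-05.
After k=1: 0.00117981.
Order-2 term: −1/720 · (-1.96608e-08 − (-0.000145712)) = -2.02350e-07.
After k=2: 0.00117961.
Order-3 term: 1/30240 · (-1.76161e-09 − (-0.000166528)) = 5.50682e-09.
After k=3: 0.00117961.
Order-4 term: −1/1209600 · (-2.53672e-10 − (-0.000305868)) = -2.52866e-10.

S_4 ≈ 0.00117961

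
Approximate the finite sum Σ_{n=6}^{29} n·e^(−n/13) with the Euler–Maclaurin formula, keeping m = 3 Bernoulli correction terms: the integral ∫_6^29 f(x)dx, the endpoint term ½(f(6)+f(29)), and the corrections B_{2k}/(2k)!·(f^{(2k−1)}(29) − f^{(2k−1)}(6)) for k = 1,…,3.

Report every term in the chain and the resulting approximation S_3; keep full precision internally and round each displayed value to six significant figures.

The integral term ∫_6^29 x·e^(−x/13) dx = 97.0220.
Endpoint term: (f(6) + f(29))/2 = (3.78188 + 3.11593)/2 = 3.44890.
Integral + boundary = 100.471.
k=1: B_{2}/(2)! × [f^{(1)}(29) − f^{(1)}(6)] = 1/12 × (-0.132241 − 0.339399) = -0.0393034.
Running total after k=1: 100.432.
k=2: B_{4}/(4)! × [f^{(3)}(29) − f^{(3)}(6)] = −1/720 × (0.000489057 − 0.00946761) = 1.24702e-05.
Running total after k=2: 100.432.
k=3: B_{6}/(6)! × [f^{(5)}(29) − f^{(5)}(6)] = 1/30240 × (1.04178e-05 − 0.000100159) = -2.96765e-09.

S_3 ≈ 100.432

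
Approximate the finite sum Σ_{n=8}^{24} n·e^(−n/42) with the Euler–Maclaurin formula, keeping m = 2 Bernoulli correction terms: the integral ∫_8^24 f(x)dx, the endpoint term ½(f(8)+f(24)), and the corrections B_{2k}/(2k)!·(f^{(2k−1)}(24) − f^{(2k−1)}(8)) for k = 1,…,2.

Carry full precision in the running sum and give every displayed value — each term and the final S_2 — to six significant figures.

The integral term ∫_8^24 x·e^(−x/42) dx = 170.389.
Endpoint term: (f(8) + f(24))/2 = (6.61252 + 13.5532)/2 = 10.0829.
Integral + boundary = 180.472.
k=1: B_{2}/(2)! × [f^{(1)}(24) − f^{(1)}(8)] = 1/12 × (0.242022 − 0.669124) = -0.0355919.
Running total after k=1: 180.436.
k=2: B_{4}/(4)! × [f^{(3)}(24) − f^{(3)}(8)] = −1/720 × (0.000777471 − 0.00131647) = 7.48612e-07.

S_2 ≈ 180.436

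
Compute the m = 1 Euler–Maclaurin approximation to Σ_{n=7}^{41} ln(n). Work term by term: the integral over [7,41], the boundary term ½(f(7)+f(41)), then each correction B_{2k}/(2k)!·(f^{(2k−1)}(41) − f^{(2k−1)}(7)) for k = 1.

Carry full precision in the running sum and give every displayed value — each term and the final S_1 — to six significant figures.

S_1 ≈ 107.455

The integral term ∫_7^41 ln(x) dx = 104.635.
Boundary: ½(f(7) + f(41)) = ½(1.94591 + 3.71357) = 2.82974.
Running total after boundary: 107.465.
k=1: B_{2}/(2)! × [f^{(1)}(41) − f^{(1)}(7)] = 1/12 × (0.0243902 − 0.142857) = -0.00987224.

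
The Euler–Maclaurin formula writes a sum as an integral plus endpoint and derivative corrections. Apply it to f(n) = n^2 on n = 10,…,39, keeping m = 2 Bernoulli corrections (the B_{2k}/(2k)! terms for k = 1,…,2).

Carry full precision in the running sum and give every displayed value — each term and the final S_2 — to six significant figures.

S_2 ≈ 20255.0

The integral term ∫_10^39 x^2 dx = 19439.7.
½[f(10) + f(39)] = ½[100.000 + 1521.00] = 810.500.
So far: 20250.2.
Order-1 term: 1/12 · (78.0000 − 20.0000) = 4.83333.
After k=1: 20255.0.
Order-2 term: −1/720 · (0.00000 − 0.00000) = 0.00000.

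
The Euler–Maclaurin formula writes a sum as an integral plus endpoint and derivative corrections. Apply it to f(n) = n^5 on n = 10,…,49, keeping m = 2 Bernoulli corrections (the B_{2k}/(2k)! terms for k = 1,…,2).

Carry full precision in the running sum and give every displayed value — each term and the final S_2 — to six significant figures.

S_2 ≈ 2.45040e+09

Integral: ∫_10^49 x^5 dx = 2.30671e+09.
Endpoint term: (f(10) + f(49))/2 = (100000 + 2.82475e+08)/2 = 1.41288e+08.
So far: 2.44800e+09.
Correction k=1: B_{2}/2! · (f^{(1)}(49) − f^{(1)}(10)) = 1/12 · (2.88240e+07 − 50000.0) = 2.39783e+06.
Running total after k=1: 2.45040e+09.
Correction k=2: B_{4}/4! · (f^{(3)}(49) − f^{(3)}(10)) = −1/720 · (144060 − 6000.00) = -191.750.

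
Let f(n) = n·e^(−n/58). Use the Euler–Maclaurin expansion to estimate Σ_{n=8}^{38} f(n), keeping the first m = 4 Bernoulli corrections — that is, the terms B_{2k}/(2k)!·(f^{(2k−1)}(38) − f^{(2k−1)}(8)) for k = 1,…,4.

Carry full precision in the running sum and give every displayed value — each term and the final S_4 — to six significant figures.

The integral term ∫_8^38 x·e^(−x/58) dx = 443.041.
Endpoint term: (f(8) + f(38))/2 = (6.96927 + 19.7354)/2 = 13.3523.
So far: 456.393.
Order-1 term: 1/12 · (0.179087 − 0.750999) = -0.0476593.
Partial sum through k=1: 456.346.
Order-2 term: −1/720 · (0.000362007 − 0.000741176) = 5.26624e-07.
Partial sum through k=2: 456.346.
Order-3 term: 1/30240 · (1.99399e-07 − 3.74288e-07) = -5.78338e-12.
Partial sum through k=3: 456.346.
Order-4 term: −1/1209600 · (8.65594e-11 − 1.57031e-10) = 5.82600e-17.

S_4 ≈ 456.346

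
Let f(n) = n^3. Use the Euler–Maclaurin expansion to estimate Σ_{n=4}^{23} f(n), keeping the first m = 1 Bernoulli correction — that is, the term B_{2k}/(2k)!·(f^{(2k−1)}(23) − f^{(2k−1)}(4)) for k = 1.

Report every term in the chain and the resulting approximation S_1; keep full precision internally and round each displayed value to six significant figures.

∫_4^23 x^3 dx evaluates to 69896.2.
Boundary: ½(f(4) + f(23)) = ½(64.0000 + 12167.0) = 6115.50.
So far: 76011.8.
k=1: B_{2}/(2)! × [f^{(1)}(23) − f^{(1)}(4)] = 1/12 × (1587.00 − 48.0000) = 128.250.

S_1 ≈ 76140.0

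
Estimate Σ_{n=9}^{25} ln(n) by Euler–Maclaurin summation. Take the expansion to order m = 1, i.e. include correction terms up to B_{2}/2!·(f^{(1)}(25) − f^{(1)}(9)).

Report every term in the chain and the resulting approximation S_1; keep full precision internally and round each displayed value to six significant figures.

∫_9^25 ln(x) dx evaluates to 44.6969.
Boundary: ½(f(9) + f(25)) = ½(2.19722 + 3.21888) = 2.70805.
So far: 47.4049.
k=1: B_{2}/(2)! × [f^{(1)}(25) − f^{(1)}(9)] = 1/12 × (0.0400000 − 0.111111) = -0.00592593.

S_1 ≈ 47.3990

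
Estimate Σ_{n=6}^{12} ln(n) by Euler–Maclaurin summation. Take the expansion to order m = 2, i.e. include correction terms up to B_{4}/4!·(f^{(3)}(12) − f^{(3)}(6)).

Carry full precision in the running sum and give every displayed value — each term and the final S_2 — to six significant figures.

The integral term ∫_6^12 ln(x) dx = 13.0683.
½[f(6) + f(12)] = ½[1.79176 + 2.48491] = 2.13833.
So far: 15.2067.
k=1: B_{2}/(2)! × [f^{(1)}(12) − f^{(1)}(6)] = 1/12 × (0.0833333 − 0.166667) = -0.00694444.
After k=1: 15.1997.
k=2: B_{4}/(4)! × [f^{(3)}(12) − f^{(3)}(6)] = −1/720 × (0.00115741 − 0.00925926) = 1.12526e-05.

S_2 ≈ 15.1997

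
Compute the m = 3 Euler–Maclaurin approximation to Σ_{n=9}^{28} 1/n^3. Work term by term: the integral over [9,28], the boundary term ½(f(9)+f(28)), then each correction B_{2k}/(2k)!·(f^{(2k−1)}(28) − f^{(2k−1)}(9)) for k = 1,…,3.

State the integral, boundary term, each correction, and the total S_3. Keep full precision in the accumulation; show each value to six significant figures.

S_3 ≈ 0.00628127

The integral term ∫_9^28 1/x^3 dx = 0.00553508.
Endpoint term: (f(9) + f(28))/2 = (0.00137174 + 4.55539e-05)/2 = 0.000708648.
Running total after boundary: 0.00624373.
Correction k=1: B_{2}/2! · (f^{(1)}(28) − f^{(1)}(9)) = 1/12 · (-4.88078e-06 − (-0.000457247)) = 3.76972e-05.
Partial sum through k=1: 0.00628143.
Correction k=2: B_{4}/4! · (f^{(3)}(28) − f^{(3)}(9)) = −1/720 · (-1.24510e-07 − (-0.000112901)) = -1.56633e-07.
Partial sum through k=2: 0.00628127.
Correction k=3: B_{6}/6! · (f^{(5)}(28) − f^{(5)}(9)) = 1/30240 · (-6.67016e-09 − (-5.85410e-05)) = 1.93566e-09.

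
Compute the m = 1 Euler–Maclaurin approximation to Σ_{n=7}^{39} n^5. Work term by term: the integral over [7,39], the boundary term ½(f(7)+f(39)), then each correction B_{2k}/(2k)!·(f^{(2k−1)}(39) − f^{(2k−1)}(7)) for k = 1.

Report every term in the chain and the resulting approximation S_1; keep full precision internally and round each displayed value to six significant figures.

Integral: ∫_7^39 x^5 dx = 5.86438e+08.
Endpoint term: (f(7) + f(39))/2 = (16807.0 + 9.02242e+07)/2 = 4.51205e+07.
So far: 6.31558e+08.
k=1: B_{2}/(2)! × [f^{(1)}(39) − f^{(1)}(7)] = 1/12 × (1.15672e+07 − 12005.0) = 962933.

S_1 ≈ 6.32521e+08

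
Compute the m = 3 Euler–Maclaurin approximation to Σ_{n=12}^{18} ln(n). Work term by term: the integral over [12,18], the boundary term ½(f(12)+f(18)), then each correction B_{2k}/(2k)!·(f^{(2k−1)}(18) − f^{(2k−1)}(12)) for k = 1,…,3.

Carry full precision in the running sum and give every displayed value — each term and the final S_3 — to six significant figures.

The integral term ∫_12^18 ln(x) dx = 16.2078.
½[f(12) + f(18)] = ½[2.48491 + 2.89037] = 2.68764.
Integral + boundary = 18.8955.
Correction k=1: B_{2}/2! · (f^{(1)}(18) − f^{(1)}(12)) = 1/12 · (0.0555556 − 0.0833333) = -0.00231481.
After k=1: 18.8931.
Correction k=2: B_{4}/4! · (f^{(3)}(18) − f^{(3)}(12)) = −1/720 · (0.000342936 − 0.00115741) = 1.13121e-06.
After k=2: 18.8931.
Correction k=3: B_{6}/6! · (f^{(5)}(18) − f^{(5)}(12)) = 1/30240 · (1.27013e-05 − 9.64506e-05) = -2.76949e-09.

S_3 ≈ 18.8931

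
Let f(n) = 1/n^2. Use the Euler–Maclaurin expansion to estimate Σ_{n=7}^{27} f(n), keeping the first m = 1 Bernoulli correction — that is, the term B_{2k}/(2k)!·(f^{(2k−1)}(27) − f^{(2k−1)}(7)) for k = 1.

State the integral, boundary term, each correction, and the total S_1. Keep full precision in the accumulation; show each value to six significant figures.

S_1 ≈ 0.117187

The integral term ∫_7^27 1/x^2 dx = 0.105820.
Endpoint term: (f(7) + f(27))/2 = (0.0204082 + 0.00137174)/2 = 0.0108900.
Running total after boundary: 0.116710.
Order-1 term: 1/12 · (-0.000101611 − (-0.00583090)) = 0.000477441.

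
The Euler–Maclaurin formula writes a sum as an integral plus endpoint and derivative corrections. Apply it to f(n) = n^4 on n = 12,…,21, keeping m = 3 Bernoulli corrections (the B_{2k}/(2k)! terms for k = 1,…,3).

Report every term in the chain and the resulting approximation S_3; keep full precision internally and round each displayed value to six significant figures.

S_3 ≈ 877173

The integral term ∫_12^21 x^4 dx = 767054.
Boundary: ½(f(12) + f(21)) = ½(20736.0 + 194481) = 107608.
Running total after boundary: 874662.
k=1: B_{2}/(2)! × [f^{(1)}(21) − f^{(1)}(12)] = 1/12 × (37044.0 − 6912.00) = 2511.00.
Running total after k=1: 877173.
k=2: B_{4}/(4)! × [f^{(3)}(21) − f^{(3)}(12)] = −1/720 × (504.000 − 288.000) = -0.300000.
Running total after k=2: 877173.
k=3: B_{6}/(6)! × [f^{(5)}(21) − f^{(5)}(12)] = 1/30240 × (0.00000 − 0.00000) = 0.00000.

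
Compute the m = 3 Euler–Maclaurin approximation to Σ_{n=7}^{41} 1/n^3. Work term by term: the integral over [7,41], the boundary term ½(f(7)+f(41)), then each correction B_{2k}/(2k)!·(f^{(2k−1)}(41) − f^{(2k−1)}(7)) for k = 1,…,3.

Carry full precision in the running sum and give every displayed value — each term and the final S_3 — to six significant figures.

The integral term ∫_7^41 1/x^3 dx = 0.00990664.
½[f(7) + f(41)] = ½[0.00291545 + 1.45094e-05] = 0.00146498.
Running total after boundary: 0.0113716.
Correction k=1: B_{2}/2! · (f^{(1)}(41) − f^{(1)}(7)) = 1/12 · (-1.06166e-06 − (-0.00124948)) = 0.000104035.
Running total after k=1: 0.0114757.
Correction k=2: B_{4}/4! · (f^{(3)}(41) − f^{(3)}(7)) = −1/720 · (-1.26313e-08 − (-0.000509992)) = -7.08304e-07.
Running total after k=2: 0.0114749.
Correction k=3: B_{6}/6! · (f^{(5)}(41) − f^{(5)}(7)) = 1/30240 · (-3.15595e-10 − (-0.000437136)) = 1.44555e-08.

S_3 ≈ 0.0114750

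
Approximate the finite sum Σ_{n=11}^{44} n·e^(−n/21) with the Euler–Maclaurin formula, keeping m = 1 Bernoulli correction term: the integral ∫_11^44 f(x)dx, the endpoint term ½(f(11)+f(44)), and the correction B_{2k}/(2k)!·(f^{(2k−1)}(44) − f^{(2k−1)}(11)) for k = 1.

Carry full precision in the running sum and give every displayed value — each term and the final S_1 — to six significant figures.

S_1 ≈ 235.977

∫_11^44 x·e^(−x/21) dx evaluates to 230.048.
½[f(11) + f(44)] = ½[6.51486 + 5.41380] = 5.96433.
So far: 236.012.
Correction k=1: B_{2}/2! · (f^{(1)}(44) − f^{(1)}(11)) = 1/12 · (-0.134759 − 0.282029) = -0.0347323.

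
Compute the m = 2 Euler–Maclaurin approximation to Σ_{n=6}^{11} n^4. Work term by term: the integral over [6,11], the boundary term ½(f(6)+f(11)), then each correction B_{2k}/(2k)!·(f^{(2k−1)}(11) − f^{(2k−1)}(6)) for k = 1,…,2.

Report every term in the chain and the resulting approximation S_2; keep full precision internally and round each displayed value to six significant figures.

Integral: ∫_6^11 x^4 dx = 30655.0.
½[f(6) + f(11)] = ½[1296.00 + 14641.0] = 7968.50.
Running total after boundary: 38623.5.
Correction k=1: B_{2}/2! · (f^{(1)}(11) − f^{(1)}(6)) = 1/12 · (5324.00 − 864.000) = 371.667.
Running total after k=1: 38995.2.
Correction k=2: B_{4}/4! · (f^{(3)}(11) − f^{(3)}(6)) = −1/720 · (264.000 − 144.000) = -0.166667.

S_2 ≈ 38995.0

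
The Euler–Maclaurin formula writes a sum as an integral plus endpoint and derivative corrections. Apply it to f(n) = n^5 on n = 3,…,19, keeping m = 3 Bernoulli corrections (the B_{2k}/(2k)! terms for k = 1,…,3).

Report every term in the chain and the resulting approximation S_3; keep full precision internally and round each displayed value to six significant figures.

∫_3^19 x^5 dx evaluates to 7.84086e+06.
Endpoint term: (f(3) + f(19))/2 = (243.000 + 2.47610e+06)/2 = 1.23817e+06.
Integral + boundary = 9.07903e+06.
Correction k=1: B_{2}/2! · (f^{(1)}(19) − f^{(1)}(3)) = 1/12 · (651605 − 405.000) = 54266.7.
After k=1: 9.13330e+06.
Correction k=2: B_{4}/4! · (f^{(3)}(19) − f^{(3)}(3)) = −1/720 · (21660.0 − 540.000) = -29.3333.
After k=2: 9.13327e+06.
Correction k=3: B_{6}/6! · (f^{(5)}(19) − f^{(5)}(3)) = 1/30240 · (120.000 − 120.000) = 0.00000.

S_3 ≈ 9.13327e+06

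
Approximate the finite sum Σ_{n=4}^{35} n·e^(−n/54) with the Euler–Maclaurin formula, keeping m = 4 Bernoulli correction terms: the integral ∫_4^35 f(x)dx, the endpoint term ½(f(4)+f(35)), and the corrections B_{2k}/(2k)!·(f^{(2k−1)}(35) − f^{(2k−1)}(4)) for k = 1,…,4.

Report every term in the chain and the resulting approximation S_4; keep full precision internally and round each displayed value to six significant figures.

S_4 ≈ 405.735

Integral: ∫_4^35 x·e^(−x/54) dx = 394.782.
Boundary: ½(f(4) + f(35)) = ½(3.71441 + 18.3055) = 11.0099.
Integral + boundary = 405.792.
k=1: B_{2}/(2)! × [f^{(1)}(35) − f^{(1)}(4)] = 1/12 × (0.184023 − 0.859818) = -0.0563162.
Partial sum through k=1: 405.735.
k=2: B_{4}/(4)! × [f^{(3)}(35) − f^{(3)}(4)] = −1/720 × (0.000421828 − 0.000931764) = 7.08244e-07.
Partial sum through k=2: 405.735.
k=3: B_{6}/(6)! × [f^{(5)}(35) − f^{(5)}(4)] = 1/30240 × (2.67678e-07 − 5.37951e-07) = -8.93762e-12.
Partial sum through k=3: 405.735.
k=4: B_{8}/(8)! × [f^{(7)}(35) − f^{(7)}(4)] = −1/1209600 × (1.33983e-10 − 2.59385e-10) = 1.03672e-16.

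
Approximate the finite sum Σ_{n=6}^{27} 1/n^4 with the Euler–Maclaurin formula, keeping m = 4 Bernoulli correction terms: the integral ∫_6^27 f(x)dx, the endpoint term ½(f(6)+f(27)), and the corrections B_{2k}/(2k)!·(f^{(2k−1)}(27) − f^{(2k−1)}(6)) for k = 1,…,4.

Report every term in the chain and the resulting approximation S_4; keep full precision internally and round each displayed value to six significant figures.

S_4 ≈ 0.00195529

∫_6^27 1/x^4 dx evaluates to 0.00152627.
Endpoint term: (f(6) + f(27))/2 = (0.000771605 + 1.88168e-06)/2 = 0.000386743.
Running total after boundary: 0.00191302.
Order-1 term: 1/12 · (-2.78767e-07 − (-0.000514403)) = 4.28437e-05.
Partial sum through k=1: 0.00195586.
Order-2 term: −1/720 · (-1.14719e-08 − (-0.000428669)) = -5.95358e-07.
Partial sum through k=2: 0.00195527.
Order-3 term: 1/30240 · (-8.81242e-10 − (-0.000666819)) = 2.20509e-08.
Partial sum through k=3: 0.00195529.
Order-4 term: −1/1209600 · (-1.08795e-10 − (-0.00166705)) = -1.37818e-09.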